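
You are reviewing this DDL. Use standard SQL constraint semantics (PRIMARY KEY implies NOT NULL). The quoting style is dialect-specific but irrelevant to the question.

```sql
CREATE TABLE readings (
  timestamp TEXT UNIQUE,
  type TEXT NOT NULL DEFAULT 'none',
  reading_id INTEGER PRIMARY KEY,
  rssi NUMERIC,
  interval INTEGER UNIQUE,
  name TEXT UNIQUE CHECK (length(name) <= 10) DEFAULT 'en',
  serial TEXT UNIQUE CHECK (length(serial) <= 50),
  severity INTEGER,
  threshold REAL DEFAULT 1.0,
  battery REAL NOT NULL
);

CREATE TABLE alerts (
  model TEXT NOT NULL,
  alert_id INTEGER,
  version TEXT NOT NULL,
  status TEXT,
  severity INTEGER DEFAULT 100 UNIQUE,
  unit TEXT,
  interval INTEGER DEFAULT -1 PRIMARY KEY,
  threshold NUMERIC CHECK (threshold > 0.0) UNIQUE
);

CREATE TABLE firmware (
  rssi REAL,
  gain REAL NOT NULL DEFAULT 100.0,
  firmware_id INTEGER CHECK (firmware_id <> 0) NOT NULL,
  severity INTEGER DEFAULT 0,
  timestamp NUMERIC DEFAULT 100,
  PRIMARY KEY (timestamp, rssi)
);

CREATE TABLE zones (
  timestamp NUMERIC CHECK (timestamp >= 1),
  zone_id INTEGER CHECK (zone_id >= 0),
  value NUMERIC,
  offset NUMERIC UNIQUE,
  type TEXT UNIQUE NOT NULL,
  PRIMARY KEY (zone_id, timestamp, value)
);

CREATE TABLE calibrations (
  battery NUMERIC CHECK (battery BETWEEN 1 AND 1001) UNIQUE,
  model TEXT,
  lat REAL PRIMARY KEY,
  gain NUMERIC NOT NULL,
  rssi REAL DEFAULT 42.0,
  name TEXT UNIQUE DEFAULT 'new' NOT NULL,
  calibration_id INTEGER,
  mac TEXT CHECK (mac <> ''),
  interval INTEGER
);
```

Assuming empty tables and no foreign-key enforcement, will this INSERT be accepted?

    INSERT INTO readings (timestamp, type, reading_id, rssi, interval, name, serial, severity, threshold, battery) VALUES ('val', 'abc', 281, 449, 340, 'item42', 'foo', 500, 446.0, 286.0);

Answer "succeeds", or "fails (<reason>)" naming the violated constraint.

NOT NULL columns: battery is supplied; reading_id is supplied; type is supplied.
CHECK constraints: 'item42' satisfies (length(name) <= 10); 'foo' satisfies (length(serial) <= 50).
No constraint is violated.

succeeds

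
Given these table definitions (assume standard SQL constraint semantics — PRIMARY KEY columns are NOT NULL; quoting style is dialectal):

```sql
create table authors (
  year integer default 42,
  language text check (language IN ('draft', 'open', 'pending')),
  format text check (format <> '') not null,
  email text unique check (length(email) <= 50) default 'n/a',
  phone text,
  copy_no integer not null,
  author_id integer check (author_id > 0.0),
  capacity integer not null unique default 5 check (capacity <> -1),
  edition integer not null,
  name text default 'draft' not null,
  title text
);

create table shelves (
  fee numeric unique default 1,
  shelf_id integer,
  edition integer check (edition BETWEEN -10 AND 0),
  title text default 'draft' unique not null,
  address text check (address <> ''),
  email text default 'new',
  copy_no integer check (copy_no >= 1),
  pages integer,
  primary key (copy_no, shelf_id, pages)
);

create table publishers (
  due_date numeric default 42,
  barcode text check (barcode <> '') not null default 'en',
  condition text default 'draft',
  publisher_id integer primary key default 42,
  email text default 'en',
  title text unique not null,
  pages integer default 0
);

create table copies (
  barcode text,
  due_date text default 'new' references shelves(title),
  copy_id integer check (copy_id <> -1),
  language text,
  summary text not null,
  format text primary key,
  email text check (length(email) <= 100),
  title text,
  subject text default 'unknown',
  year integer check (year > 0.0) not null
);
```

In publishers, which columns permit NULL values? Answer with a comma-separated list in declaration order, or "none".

- due_date: DEFAULT only fills an omitted column; an explicit NULL is still allowed → nullable.
- barcode: declared NOT NULL → not nullable.
- condition: DEFAULT only fills an omitted column; an explicit NULL is still allowed → nullable.
- publisher_id: part of the PRIMARY KEY, which implies NOT NULL → not nullable.
- email: DEFAULT only fills an omitted column; an explicit NULL is still allowed → nullable.
- title: declared NOT NULL → not nullable.
- pages: DEFAULT only fills an omitted column; an explicit NULL is still allowed → nullable.

due_date, condition, email, pages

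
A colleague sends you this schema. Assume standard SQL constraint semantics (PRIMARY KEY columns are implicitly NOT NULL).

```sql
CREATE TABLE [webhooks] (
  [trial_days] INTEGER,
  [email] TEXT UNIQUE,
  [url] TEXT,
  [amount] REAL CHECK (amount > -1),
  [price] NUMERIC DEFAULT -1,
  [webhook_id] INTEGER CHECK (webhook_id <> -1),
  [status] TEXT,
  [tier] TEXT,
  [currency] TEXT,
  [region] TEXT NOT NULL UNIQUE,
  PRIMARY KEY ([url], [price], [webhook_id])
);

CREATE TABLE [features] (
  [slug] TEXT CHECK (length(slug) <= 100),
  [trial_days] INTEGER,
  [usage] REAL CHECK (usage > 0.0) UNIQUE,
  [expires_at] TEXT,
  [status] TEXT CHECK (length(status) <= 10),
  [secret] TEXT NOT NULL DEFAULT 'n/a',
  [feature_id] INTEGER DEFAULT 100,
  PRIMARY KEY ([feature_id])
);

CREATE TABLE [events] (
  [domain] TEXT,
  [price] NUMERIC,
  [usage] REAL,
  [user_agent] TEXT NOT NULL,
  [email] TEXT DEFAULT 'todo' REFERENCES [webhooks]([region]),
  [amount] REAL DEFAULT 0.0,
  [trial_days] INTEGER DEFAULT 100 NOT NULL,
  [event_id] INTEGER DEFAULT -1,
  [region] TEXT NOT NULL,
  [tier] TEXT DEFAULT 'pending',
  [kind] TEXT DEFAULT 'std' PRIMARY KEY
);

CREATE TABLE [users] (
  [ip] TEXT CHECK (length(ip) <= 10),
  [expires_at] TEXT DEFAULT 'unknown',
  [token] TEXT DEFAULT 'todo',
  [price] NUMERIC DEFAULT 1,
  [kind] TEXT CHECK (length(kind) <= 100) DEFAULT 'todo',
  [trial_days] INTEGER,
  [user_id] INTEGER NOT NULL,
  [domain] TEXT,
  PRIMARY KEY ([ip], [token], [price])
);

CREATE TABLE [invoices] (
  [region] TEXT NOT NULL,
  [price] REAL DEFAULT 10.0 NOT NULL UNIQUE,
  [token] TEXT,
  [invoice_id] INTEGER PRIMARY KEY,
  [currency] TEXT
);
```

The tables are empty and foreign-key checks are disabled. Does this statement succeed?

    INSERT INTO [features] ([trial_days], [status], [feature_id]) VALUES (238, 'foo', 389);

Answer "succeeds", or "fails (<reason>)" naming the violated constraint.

NOT NULL columns: feature_id is supplied; secret defaults to 'n/a'.
CHECK constraints: 'foo' satisfies (length(status) <= 10).
No constraint is violated.

succeeds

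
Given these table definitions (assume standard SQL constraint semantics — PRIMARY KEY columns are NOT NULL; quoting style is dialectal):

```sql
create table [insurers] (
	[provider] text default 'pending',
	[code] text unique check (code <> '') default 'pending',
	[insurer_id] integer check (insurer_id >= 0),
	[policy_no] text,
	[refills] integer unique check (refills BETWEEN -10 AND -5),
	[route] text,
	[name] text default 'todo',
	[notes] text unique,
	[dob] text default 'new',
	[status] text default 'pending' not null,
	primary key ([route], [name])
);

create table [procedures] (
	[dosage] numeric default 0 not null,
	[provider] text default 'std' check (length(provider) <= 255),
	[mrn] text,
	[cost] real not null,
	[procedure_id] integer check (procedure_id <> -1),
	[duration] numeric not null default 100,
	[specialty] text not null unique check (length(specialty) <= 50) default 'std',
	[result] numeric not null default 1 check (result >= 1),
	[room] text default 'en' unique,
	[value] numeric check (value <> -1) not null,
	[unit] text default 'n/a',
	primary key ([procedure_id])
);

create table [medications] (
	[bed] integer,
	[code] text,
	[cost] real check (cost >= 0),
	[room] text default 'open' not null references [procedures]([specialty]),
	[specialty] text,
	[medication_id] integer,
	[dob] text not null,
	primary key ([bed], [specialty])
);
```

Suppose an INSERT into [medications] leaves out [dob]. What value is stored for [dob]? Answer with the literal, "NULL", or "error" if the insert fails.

error

dob has no DEFAULT clause.
Omitting it would insert NULL, but it is declared NOT NULL, so the INSERT fails.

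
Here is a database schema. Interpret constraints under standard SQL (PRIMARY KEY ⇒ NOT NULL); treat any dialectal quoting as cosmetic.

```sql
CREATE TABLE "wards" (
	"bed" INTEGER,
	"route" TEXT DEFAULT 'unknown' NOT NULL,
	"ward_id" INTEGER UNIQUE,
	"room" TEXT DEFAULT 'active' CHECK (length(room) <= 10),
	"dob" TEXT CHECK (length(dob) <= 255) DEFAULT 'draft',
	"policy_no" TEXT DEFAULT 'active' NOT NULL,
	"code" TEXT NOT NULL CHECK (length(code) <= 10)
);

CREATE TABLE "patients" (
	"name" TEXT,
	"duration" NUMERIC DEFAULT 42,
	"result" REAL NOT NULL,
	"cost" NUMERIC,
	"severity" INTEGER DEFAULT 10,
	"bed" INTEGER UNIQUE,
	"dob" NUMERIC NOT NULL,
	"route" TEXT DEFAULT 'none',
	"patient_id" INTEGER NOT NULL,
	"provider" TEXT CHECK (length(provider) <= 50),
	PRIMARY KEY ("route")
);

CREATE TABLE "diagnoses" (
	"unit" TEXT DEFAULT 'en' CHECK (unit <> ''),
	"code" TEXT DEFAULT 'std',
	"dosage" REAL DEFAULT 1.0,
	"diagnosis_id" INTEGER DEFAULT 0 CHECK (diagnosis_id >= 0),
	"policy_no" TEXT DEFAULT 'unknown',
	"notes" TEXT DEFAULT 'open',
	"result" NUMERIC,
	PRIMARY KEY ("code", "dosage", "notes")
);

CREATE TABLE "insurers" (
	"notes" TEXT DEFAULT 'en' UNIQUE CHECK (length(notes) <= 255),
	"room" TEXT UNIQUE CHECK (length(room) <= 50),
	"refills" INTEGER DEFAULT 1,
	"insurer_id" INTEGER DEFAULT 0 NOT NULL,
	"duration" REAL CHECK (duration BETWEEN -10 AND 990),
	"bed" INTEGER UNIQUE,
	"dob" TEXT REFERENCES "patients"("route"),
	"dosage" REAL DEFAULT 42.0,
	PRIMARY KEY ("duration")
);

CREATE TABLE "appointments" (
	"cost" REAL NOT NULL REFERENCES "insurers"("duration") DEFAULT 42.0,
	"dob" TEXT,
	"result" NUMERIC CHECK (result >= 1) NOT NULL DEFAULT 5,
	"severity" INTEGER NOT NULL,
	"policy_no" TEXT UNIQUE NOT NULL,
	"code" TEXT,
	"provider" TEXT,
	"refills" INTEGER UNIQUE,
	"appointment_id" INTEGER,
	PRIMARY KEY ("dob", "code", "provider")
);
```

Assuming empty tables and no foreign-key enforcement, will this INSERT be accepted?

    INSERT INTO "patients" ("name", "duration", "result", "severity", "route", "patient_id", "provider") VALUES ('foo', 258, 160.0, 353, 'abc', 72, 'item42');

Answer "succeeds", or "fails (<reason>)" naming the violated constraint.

dob is omitted from the column list and has no DEFAULT, so it would receive NULL.
But dob is declared NOT NULL.

fails (NOT NULL on dob)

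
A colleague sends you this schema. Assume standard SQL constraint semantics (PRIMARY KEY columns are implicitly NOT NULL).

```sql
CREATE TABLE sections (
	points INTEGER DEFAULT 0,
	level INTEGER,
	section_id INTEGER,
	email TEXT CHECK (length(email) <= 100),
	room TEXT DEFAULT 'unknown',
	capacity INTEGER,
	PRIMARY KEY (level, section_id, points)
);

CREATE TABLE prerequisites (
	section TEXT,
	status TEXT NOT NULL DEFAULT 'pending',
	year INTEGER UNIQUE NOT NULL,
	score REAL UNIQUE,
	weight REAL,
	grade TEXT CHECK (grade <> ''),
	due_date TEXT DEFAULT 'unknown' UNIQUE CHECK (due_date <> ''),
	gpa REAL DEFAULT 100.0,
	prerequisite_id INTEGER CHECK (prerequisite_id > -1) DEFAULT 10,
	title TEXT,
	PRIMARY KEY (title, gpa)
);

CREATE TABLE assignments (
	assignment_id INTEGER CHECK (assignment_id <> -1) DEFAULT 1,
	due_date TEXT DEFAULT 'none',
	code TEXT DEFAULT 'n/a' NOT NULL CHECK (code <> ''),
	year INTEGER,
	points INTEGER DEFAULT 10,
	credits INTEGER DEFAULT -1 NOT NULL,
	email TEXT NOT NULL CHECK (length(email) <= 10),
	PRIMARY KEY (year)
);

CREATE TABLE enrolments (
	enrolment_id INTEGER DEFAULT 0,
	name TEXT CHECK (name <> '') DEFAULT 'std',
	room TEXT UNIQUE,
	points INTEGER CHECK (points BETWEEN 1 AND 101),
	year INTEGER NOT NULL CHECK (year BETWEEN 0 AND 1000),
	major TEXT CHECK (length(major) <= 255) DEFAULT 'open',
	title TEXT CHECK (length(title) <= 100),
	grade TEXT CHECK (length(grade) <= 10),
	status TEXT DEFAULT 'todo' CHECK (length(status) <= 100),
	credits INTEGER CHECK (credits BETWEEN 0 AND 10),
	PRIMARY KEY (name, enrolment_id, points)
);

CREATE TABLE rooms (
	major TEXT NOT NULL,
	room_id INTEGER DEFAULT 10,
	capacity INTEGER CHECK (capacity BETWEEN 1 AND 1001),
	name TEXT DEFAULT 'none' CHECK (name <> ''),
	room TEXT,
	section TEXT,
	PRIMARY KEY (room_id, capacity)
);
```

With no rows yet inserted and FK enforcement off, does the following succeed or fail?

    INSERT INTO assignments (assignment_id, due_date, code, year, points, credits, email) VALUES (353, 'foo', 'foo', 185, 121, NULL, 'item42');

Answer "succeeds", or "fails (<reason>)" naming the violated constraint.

credits is explicitly set to NULL, but credits is declared NOT NULL.

fails (NOT NULL on credits)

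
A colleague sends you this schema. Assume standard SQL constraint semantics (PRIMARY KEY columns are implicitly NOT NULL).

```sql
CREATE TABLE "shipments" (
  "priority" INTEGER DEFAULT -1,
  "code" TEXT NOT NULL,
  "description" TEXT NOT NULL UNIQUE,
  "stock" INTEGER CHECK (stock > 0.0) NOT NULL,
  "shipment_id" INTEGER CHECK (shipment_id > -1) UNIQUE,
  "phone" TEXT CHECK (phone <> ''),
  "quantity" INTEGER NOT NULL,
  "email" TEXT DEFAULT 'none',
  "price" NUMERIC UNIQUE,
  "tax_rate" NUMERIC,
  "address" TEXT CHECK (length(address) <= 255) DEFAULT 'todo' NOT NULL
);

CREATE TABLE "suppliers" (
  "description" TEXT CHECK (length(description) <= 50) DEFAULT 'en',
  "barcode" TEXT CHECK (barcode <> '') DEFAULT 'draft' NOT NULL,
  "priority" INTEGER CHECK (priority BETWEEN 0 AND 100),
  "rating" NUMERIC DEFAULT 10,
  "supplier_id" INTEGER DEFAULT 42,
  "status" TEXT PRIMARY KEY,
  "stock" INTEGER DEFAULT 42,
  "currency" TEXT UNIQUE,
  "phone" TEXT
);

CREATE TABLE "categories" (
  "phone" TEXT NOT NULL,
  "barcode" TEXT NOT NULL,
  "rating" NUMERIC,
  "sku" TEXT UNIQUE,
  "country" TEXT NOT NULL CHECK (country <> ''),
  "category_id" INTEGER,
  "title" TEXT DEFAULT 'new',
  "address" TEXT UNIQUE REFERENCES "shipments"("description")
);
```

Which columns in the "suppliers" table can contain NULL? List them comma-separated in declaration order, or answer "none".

- description: CHECK does not forbid NULL (a CHECK constraint passes when its expression is NULL) → nullable.
- barcode: declared NOT NULL → not nullable.
- priority: CHECK does not forbid NULL (a CHECK constraint passes when its expression is NULL) → nullable.
- rating: DEFAULT only fills an omitted column; an explicit NULL is still allowed → nullable.
- supplier_id: DEFAULT only fills an omitted column; an explicit NULL is still allowed → nullable.
- status: part of the PRIMARY KEY, which implies NOT NULL → not nullable.
- stock: DEFAULT only fills an omitted column; an explicit NULL is still allowed → nullable.
- currency: UNIQUE does not imply NOT NULL → nullable.
- phone: no NOT NULL constraint applies → nullable.

description, priority, rating, supplier_id, stock, currency, phone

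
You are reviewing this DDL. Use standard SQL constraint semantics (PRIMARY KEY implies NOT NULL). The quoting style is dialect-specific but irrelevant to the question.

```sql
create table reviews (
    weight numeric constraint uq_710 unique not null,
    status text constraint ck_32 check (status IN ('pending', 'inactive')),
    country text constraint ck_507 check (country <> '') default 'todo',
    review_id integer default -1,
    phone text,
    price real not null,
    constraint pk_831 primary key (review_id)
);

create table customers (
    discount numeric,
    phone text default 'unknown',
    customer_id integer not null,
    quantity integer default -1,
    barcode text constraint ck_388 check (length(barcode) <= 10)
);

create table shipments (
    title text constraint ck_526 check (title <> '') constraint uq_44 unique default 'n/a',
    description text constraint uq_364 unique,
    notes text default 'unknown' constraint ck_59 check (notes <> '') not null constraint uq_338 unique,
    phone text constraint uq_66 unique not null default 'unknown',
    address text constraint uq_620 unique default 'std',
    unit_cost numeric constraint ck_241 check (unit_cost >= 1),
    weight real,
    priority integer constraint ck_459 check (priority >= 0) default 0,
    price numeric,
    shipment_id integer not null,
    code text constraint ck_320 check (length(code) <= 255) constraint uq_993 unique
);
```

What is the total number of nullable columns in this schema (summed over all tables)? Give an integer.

reviews: 3 nullable (status, country, phone — PK (review_id) and explicit NOT NULL columns excluded).
customers: 4 nullable (discount, phone, quantity, barcode — PK none and explicit NOT NULL columns excluded).
shipments: 8 nullable (title, description, address, unit_cost, weight, priority, price, code — PK none and explicit NOT NULL columns excluded).
Total: 3 + 4 + 8 = 15.

15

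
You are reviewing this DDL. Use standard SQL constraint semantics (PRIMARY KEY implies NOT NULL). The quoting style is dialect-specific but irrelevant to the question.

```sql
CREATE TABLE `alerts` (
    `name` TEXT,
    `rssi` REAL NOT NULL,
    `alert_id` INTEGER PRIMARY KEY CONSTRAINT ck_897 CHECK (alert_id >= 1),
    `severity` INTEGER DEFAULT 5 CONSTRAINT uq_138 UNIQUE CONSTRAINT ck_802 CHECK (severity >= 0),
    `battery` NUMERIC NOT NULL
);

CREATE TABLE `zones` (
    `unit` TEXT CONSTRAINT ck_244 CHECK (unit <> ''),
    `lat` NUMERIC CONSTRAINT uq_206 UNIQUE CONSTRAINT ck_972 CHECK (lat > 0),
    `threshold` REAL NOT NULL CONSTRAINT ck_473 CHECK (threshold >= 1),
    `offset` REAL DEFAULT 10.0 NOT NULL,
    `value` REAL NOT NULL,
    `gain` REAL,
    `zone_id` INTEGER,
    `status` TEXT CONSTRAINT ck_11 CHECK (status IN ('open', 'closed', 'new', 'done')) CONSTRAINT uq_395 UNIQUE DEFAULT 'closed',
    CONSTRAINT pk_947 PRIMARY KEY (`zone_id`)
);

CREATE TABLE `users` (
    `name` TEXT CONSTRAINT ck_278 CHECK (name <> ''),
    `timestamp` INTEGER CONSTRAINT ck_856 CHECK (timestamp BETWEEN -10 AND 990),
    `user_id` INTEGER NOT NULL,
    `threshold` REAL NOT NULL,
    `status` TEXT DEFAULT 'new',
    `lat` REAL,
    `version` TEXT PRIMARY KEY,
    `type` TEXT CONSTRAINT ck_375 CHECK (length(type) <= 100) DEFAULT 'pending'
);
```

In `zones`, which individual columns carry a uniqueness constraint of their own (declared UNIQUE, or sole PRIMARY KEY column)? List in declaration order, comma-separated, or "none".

- unit: no UNIQUE or single-column PK constraint.
- lat: declared UNIQUE → unique.
- threshold: no UNIQUE or single-column PK constraint.
- offset: no UNIQUE or single-column PK constraint.
- value: no UNIQUE or single-column PK constraint.
- gain: no UNIQUE or single-column PK constraint.
- zone_id: single-column PRIMARY KEY → unique.
- status: declared UNIQUE → unique.

lat, zone_id, status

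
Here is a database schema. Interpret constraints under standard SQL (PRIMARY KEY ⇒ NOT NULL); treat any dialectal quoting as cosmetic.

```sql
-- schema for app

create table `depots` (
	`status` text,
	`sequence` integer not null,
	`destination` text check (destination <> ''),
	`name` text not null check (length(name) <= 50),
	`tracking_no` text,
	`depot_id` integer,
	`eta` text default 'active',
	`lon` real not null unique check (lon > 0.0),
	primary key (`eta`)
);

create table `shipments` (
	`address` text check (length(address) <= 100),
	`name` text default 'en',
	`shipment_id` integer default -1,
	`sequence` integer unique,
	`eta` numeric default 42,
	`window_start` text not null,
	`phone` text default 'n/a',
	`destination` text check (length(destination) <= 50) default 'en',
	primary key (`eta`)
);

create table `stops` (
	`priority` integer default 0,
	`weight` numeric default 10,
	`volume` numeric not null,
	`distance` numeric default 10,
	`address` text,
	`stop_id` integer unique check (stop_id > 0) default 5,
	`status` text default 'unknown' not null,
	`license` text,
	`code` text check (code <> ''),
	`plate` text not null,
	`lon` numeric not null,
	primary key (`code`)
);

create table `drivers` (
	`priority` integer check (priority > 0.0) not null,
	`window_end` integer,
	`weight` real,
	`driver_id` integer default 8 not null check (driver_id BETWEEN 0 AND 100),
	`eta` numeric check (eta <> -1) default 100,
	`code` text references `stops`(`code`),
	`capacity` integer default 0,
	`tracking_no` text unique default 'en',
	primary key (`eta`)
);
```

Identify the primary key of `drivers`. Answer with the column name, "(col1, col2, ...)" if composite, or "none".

eta is declared PRIMARY KEY as a table-level PRIMARY KEY clause.

eta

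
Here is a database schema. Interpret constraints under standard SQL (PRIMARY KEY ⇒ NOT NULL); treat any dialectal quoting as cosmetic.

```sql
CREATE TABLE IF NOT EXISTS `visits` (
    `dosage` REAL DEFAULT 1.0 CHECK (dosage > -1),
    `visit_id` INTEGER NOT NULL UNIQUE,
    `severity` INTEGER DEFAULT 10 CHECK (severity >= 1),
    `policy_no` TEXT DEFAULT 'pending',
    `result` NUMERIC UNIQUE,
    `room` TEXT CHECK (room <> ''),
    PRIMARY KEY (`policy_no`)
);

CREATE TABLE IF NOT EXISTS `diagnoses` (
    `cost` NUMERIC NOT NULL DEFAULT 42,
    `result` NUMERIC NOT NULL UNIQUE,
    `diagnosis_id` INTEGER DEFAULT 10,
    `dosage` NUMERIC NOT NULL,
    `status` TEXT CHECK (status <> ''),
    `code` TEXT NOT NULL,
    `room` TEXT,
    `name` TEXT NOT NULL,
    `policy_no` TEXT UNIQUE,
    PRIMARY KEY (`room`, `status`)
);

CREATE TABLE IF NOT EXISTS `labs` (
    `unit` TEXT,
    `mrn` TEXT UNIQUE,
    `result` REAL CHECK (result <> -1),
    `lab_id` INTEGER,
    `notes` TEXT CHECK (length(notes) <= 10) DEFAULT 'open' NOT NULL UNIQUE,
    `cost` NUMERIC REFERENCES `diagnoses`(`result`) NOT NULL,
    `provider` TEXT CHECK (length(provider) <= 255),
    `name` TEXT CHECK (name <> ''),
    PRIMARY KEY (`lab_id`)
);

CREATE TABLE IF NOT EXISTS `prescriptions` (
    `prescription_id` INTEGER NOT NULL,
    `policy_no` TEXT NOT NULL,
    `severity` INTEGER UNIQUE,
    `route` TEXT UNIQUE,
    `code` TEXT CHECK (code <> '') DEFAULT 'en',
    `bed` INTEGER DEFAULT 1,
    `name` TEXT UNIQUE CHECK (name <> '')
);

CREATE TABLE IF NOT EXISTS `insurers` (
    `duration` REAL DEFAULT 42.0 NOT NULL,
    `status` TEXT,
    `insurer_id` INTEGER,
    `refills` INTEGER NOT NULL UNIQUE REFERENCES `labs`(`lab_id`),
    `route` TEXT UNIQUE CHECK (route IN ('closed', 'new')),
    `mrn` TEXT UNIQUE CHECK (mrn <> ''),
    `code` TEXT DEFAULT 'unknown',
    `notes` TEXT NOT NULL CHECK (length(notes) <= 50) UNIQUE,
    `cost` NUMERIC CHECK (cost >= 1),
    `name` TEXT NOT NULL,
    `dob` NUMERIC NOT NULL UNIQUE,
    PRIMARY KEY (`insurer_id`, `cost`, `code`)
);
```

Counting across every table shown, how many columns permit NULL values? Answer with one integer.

visits: 4 nullable (dosage, severity, result, room — PK (policy_no) and explicit NOT NULL columns excluded).
diagnoses: 2 nullable (diagnosis_id, policy_no — PK (room, status) and explicit NOT NULL columns excluded).
labs: 5 nullable (unit, mrn, result, provider, name — PK (lab_id) and explicit NOT NULL columns excluded).
prescriptions: 5 nullable (severity, route, code, bed, name — PK none and explicit NOT NULL columns excluded).
insurers: 3 nullable (status, route, mrn — PK (insurer_id, cost, code) and explicit NOT NULL columns excluded).
Total: 4 + 2 + 5 + 5 + 3 = 19.

19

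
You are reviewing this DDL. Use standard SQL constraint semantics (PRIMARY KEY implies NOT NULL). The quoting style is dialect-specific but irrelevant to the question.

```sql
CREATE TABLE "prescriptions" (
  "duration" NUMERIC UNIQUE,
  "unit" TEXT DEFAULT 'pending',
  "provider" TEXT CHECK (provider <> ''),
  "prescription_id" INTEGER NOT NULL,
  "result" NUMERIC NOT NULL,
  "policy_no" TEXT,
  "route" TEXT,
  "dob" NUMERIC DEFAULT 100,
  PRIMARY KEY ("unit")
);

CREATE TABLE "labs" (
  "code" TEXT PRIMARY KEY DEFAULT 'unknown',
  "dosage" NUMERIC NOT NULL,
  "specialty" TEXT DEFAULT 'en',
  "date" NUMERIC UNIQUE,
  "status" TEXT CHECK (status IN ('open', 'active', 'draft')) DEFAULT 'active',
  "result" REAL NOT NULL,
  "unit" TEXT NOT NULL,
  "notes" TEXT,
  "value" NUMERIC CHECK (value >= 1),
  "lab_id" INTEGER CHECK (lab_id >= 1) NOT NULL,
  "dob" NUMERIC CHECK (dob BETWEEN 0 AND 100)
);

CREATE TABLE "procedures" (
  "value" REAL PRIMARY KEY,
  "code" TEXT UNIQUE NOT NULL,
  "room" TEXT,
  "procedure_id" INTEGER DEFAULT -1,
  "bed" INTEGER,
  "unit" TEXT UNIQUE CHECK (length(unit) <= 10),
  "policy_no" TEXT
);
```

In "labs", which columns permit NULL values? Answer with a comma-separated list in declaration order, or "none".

specialty, date, status, notes, value, dob

- code: part of the PRIMARY KEY, which implies NOT NULL → not nullable.
- dosage: declared NOT NULL → not nullable.
- specialty: DEFAULT only fills an omitted column; an explicit NULL is still allowed → nullable.
- date: UNIQUE does not imply NOT NULL → nullable.
- status: CHECK does not forbid NULL (a CHECK constraint passes when its expression is NULL) → nullable.
- result: declared NOT NULL → not nullable.
- unit: declared NOT NULL → not nullable.
- notes: no NOT NULL constraint applies → nullable.
- value: CHECK does not forbid NULL (a CHECK constraint passes when its expression is NULL) → nullable.
- lab_id: declared NOT NULL → not nullable.
- dob: CHECK does not forbid NULL (a CHECK constraint passes when its expression is NULL) → nullable.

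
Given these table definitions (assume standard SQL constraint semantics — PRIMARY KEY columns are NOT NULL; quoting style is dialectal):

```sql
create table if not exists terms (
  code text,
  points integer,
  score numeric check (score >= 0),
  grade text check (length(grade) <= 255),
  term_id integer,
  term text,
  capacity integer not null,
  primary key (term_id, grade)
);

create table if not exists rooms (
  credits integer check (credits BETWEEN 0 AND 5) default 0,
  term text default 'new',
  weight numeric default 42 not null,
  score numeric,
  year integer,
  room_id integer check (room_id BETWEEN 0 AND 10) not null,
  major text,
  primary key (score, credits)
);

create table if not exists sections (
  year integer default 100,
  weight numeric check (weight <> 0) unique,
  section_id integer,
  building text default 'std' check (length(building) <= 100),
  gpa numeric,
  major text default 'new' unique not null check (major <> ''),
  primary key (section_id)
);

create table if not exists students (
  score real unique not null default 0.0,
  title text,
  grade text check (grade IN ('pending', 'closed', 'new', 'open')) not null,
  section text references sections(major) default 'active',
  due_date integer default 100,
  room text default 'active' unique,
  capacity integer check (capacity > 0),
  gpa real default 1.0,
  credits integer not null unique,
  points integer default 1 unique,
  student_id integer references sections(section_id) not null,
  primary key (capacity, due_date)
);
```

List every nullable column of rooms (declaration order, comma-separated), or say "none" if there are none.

term, year, major

- credits: part of the PRIMARY KEY, which implies NOT NULL → not nullable.
- term: DEFAULT only fills an omitted column; an explicit NULL is still allowed → nullable.
- weight: declared NOT NULL → not nullable.
- score: part of the PRIMARY KEY, which implies NOT NULL → not nullable.
- year: no NOT NULL constraint applies → nullable.
- room_id: declared NOT NULL → not nullable.
- major: no NOT NULL constraint applies → nullable.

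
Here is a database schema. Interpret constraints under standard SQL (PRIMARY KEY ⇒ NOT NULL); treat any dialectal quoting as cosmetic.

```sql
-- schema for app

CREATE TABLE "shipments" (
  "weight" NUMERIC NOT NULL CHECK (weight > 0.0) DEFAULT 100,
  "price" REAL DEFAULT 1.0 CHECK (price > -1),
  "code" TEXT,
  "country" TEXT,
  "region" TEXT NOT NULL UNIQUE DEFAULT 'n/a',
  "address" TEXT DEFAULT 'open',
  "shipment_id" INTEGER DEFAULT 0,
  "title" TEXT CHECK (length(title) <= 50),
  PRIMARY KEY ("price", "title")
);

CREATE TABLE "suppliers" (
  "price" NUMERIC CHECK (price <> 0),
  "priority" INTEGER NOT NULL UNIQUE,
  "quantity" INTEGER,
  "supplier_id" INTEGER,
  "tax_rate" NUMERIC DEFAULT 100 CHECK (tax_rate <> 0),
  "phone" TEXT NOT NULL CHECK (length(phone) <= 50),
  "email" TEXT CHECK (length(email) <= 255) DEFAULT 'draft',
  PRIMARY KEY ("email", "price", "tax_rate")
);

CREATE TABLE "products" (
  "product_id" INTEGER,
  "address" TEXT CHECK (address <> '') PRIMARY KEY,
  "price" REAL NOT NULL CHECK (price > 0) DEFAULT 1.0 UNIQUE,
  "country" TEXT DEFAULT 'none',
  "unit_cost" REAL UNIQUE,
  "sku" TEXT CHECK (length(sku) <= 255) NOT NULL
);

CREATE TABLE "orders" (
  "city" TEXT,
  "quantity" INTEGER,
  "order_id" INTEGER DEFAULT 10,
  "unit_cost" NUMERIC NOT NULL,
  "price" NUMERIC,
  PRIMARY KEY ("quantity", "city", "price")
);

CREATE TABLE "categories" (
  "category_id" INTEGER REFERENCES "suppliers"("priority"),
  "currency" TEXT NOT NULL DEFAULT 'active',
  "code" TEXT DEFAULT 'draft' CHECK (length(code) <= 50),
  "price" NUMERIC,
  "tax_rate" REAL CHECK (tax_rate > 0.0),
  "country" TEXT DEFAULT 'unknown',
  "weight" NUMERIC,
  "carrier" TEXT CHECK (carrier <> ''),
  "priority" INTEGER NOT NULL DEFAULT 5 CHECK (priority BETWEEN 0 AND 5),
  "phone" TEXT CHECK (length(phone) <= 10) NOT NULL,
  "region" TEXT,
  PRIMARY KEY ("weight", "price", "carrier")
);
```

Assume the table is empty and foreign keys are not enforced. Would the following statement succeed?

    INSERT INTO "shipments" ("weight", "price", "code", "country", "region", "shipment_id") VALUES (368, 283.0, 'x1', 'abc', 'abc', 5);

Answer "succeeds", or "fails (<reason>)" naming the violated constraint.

title is omitted from the column list and has no DEFAULT, so it would receive NULL.
But title is part of the PRIMARY KEY (implied NOT NULL).

fails (NOT NULL on title)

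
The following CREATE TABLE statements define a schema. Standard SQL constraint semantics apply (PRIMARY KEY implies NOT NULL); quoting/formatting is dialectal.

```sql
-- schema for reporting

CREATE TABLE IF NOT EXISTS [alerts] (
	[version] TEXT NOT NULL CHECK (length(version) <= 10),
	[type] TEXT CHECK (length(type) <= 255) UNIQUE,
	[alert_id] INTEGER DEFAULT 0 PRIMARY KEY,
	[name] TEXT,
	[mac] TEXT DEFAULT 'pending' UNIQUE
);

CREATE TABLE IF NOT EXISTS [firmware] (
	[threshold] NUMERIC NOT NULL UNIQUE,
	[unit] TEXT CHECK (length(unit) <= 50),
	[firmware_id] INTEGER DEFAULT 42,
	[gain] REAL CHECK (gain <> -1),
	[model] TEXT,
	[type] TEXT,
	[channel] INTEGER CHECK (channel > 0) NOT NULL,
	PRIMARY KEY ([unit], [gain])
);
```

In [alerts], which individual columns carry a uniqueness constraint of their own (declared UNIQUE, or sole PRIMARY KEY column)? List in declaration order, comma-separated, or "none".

type, alert_id, mac

- version: no UNIQUE or single-column PK constraint.
- type: declared UNIQUE → unique.
- alert_id: single-column PRIMARY KEY → unique.
- name: no UNIQUE or single-column PK constraint.
- mac: declared UNIQUE → unique.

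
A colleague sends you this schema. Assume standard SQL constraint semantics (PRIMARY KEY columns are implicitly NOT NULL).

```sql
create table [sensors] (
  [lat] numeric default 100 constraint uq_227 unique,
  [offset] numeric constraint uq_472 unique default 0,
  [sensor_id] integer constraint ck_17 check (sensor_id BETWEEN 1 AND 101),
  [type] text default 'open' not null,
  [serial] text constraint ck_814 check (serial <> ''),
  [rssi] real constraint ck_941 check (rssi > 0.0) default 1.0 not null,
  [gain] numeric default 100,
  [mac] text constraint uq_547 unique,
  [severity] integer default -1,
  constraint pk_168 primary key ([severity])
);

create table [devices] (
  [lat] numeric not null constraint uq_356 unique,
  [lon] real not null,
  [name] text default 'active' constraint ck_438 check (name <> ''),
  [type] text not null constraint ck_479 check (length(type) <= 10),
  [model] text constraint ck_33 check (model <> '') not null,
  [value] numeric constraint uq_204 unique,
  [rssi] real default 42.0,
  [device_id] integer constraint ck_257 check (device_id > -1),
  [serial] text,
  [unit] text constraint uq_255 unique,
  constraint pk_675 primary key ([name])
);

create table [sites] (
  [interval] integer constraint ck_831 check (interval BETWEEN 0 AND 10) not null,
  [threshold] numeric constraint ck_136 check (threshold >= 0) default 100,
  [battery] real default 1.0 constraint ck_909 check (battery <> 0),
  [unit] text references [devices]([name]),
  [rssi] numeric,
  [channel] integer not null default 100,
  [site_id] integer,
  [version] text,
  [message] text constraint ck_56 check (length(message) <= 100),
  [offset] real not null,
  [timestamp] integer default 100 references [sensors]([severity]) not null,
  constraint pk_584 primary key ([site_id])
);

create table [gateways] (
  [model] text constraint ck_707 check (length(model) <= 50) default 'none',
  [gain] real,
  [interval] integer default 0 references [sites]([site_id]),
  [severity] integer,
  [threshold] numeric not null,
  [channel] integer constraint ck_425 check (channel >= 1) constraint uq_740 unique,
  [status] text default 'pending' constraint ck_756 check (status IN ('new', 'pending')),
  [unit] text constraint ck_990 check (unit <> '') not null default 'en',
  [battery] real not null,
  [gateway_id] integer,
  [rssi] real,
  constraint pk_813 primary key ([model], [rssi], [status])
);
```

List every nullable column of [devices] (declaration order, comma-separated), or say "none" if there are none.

- lat: declared NOT NULL → not nullable.
- lon: declared NOT NULL → not nullable.
- name: part of the PRIMARY KEY, which implies NOT NULL → not nullable.
- type: declared NOT NULL → not nullable.
- model: declared NOT NULL → not nullable.
- value: UNIQUE does not imply NOT NULL → nullable.
- rssi: DEFAULT only fills an omitted column; an explicit NULL is still allowed → nullable.
- device_id: CHECK does not forbid NULL (a CHECK constraint passes when its expression is NULL) → nullable.
- serial: no NOT NULL constraint applies → nullable.
- unit: UNIQUE does not imply NOT NULL → nullable.

value, rssi, device_id, serial, unit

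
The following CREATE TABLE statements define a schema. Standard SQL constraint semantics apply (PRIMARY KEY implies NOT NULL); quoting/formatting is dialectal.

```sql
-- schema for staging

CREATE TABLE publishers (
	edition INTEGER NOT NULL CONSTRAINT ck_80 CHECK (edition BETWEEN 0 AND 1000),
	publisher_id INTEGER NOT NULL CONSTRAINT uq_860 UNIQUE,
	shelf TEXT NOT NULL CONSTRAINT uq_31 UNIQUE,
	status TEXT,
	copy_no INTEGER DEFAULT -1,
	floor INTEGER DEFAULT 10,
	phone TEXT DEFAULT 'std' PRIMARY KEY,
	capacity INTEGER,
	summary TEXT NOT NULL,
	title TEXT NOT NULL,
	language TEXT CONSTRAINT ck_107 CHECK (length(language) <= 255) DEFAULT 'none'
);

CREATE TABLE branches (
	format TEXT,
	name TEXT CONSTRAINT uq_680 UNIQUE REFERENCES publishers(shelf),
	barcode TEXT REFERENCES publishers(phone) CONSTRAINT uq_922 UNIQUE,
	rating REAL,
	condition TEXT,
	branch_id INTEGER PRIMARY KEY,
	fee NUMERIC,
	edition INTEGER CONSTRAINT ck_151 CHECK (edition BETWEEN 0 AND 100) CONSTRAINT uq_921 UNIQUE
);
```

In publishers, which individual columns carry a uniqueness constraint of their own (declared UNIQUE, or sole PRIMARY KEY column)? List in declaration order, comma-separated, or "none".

- edition: no UNIQUE or single-column PK constraint.
- publisher_id: declared UNIQUE → unique.
- shelf: declared UNIQUE → unique.
- status: no UNIQUE or single-column PK constraint.
- copy_no: no UNIQUE or single-column PK constraint.
- floor: no UNIQUE or single-column PK constraint.
- phone: single-column PRIMARY KEY → unique.
- capacity: no UNIQUE or single-column PK constraint.
- summary: no UNIQUE or single-column PK constraint.
- title: no UNIQUE or single-column PK constraint.
- language: no UNIQUE or single-column PK constraint.

publisher_id, shelf, phone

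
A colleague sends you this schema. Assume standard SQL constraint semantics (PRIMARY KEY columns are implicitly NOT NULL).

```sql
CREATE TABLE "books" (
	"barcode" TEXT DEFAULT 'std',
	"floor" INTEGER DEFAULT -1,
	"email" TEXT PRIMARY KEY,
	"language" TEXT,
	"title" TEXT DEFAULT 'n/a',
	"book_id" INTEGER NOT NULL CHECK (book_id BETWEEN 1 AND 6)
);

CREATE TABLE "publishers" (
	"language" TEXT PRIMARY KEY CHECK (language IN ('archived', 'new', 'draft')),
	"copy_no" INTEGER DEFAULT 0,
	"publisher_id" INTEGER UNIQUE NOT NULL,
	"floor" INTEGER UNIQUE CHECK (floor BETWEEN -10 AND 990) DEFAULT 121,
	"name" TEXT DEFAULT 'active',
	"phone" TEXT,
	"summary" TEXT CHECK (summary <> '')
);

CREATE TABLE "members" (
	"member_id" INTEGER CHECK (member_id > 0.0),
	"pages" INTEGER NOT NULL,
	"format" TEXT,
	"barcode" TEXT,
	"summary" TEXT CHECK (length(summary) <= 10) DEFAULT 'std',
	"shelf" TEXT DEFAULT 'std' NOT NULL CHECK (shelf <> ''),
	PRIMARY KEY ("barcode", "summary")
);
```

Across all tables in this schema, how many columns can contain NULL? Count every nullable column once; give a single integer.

books: 4 nullable (barcode, floor, language, title — PK (email) and explicit NOT NULL columns excluded).
publishers: 5 nullable (copy_no, floor, name, phone, summary — PK (language) and explicit NOT NULL columns excluded).
members: 2 nullable (member_id, format — PK (barcode, summary) and explicit NOT NULL columns excluded).
Total: 4 + 5 + 2 = 11.

11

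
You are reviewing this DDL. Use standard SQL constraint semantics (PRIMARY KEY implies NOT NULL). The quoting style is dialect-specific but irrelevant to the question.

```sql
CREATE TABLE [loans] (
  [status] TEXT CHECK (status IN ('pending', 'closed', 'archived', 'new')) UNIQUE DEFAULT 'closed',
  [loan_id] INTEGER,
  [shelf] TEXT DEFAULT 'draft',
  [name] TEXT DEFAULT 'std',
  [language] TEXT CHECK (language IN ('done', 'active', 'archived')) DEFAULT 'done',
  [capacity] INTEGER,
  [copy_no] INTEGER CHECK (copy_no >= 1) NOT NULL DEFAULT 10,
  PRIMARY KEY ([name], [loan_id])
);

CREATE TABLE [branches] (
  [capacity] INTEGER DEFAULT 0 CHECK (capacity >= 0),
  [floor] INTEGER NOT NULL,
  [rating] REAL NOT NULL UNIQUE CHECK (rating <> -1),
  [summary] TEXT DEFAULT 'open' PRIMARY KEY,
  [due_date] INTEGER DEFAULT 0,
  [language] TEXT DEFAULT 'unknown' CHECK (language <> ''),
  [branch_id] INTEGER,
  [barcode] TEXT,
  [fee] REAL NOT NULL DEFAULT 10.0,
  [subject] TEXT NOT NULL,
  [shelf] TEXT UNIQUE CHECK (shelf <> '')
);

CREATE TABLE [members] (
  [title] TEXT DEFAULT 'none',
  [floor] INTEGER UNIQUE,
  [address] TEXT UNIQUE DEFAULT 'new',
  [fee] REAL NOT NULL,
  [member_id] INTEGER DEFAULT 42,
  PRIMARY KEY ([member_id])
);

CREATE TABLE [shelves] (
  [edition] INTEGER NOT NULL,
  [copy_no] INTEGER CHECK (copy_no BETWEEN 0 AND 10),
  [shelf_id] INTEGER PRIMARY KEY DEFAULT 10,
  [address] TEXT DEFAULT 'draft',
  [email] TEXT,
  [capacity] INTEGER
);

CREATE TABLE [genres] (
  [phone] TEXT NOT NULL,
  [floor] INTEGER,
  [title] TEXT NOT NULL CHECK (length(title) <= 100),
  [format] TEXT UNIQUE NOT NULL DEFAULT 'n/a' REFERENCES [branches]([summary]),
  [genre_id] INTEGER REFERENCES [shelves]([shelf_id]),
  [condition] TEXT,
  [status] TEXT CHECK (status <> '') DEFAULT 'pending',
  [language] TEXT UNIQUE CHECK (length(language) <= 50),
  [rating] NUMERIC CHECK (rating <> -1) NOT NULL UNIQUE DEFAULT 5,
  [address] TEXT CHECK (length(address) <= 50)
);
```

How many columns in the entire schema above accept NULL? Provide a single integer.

loans: 4 nullable (status, shelf, language, capacity — PK (name, loan_id) and explicit NOT NULL columns excluded).
branches: 6 nullable (capacity, due_date, language, branch_id, barcode, shelf — PK (summary) and explicit NOT NULL columns excluded).
members: 3 nullable (title, floor, address — PK (member_id) and explicit NOT NULL columns excluded).
shelves: 4 nullable (copy_no, address, email, capacity — PK (shelf_id) and explicit NOT NULL columns excluded).
genres: 6 nullable (floor, genre_id, condition, status, language, address — PK none and explicit NOT NULL columns excluded).
Total: 4 + 6 + 3 + 4 + 6 = 23.

23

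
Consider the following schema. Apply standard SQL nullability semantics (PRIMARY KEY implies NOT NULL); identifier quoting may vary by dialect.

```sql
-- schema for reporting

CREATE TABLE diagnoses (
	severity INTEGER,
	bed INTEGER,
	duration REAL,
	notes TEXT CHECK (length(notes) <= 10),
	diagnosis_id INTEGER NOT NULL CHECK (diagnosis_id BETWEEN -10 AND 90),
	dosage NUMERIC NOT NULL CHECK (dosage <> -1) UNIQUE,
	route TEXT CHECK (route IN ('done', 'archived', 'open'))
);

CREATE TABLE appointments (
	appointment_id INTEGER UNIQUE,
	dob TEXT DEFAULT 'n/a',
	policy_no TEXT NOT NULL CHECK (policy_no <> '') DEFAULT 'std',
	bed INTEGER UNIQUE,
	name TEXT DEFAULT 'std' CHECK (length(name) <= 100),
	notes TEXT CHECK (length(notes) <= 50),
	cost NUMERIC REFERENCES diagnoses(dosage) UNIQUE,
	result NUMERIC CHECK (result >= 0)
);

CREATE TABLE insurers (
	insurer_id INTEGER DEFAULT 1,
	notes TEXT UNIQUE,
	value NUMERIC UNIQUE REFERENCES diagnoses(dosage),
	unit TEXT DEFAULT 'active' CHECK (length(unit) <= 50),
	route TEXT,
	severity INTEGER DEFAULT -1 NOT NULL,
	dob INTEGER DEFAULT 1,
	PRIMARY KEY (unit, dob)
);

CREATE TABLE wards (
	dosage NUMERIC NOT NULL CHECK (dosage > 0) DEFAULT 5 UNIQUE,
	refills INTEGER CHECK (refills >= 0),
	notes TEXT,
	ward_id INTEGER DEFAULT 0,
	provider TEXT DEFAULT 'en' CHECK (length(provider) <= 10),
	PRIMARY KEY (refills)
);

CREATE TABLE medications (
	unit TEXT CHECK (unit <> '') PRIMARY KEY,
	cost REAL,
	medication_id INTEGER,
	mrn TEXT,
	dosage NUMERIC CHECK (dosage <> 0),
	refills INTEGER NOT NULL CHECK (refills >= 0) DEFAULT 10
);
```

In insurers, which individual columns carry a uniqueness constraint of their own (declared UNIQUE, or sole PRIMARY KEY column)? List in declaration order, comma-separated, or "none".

- insurer_id: no UNIQUE or single-column PK constraint.
- notes: declared UNIQUE → unique.
- value: declared UNIQUE → unique.
- unit: part of a composite PRIMARY KEY — only the tuple is unique, not this column on its own.
- route: no UNIQUE or single-column PK constraint.
- severity: no UNIQUE or single-column PK constraint.
- dob: part of a composite PRIMARY KEY — only the tuple is unique, not this column on its own.

notes, value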